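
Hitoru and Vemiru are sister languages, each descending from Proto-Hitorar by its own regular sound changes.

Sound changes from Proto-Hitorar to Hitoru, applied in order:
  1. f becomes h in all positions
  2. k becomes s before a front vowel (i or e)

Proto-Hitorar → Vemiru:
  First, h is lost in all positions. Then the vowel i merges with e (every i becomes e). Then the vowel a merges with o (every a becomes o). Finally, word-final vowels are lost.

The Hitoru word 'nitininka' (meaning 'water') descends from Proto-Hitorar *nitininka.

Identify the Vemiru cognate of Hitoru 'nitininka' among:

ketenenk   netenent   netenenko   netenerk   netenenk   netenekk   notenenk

Vemiru: *nitininka
  nitininka (rule 1 does not apply)
  nitininka → netenenka   [vowel merger]
  netenenka → netenenko   [vowel merger]
  netenenko → netenenk   [apocope]
  giving Vemiru netenenk.

netenenk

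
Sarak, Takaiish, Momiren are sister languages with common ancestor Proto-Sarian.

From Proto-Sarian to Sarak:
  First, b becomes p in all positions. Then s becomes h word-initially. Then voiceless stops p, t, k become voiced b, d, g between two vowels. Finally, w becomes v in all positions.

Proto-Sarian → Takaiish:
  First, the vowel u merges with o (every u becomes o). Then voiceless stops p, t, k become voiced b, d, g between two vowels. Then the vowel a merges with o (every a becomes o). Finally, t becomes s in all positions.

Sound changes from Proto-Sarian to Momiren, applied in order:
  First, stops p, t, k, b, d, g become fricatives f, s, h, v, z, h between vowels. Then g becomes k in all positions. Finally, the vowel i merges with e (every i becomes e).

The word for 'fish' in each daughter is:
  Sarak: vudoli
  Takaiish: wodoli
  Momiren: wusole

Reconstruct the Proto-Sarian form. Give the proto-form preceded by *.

Position 2: Sarak has u, Takaiish has o, Momiren has u. Sarak preserves u here (none of its changes turn any other segment into u), so the proto-segment is *u.
Position 1: Sarak has v, Takaiish has w, Momiren has w. Takaiish preserves w here (none of its changes turn any other segment into w), so the proto-segment is *w.
Continuing position by position gives *wutoli; check it forward:
Sarak: *wutoli > wudoli > vudoli  (by intervocalic voicing, unconditioned shift)
Takaiish: *wutoli
  wutoli → wotoli   [vowel merger]
  wotoli → wodoli   [intervocalic voicing]
  wodoli (rule 3 does not apply)
  wodoli (rule 4 does not apply)
  giving Takaiish wodoli.
Momiren: *wutoli > wusoli > wusole  (by intervocalic lenition, vowel merger)
*wutoli is the unique common source.

*wutoli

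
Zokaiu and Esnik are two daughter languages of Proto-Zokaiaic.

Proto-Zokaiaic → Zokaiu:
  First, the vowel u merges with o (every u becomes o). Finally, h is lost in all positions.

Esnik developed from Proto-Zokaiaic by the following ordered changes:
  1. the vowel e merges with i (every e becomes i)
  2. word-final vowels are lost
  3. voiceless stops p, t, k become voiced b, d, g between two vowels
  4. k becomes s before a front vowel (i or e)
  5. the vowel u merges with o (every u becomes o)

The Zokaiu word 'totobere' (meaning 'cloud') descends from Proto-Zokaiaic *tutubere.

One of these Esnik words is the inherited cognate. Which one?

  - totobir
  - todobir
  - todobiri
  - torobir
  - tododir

todobir

Esnik: start from *tutubere.
  rule 1 (vowel merger): tutubere → tutubiri
  rule 2 (apocope): tutubiri → tutubir
  rule 3 (intervocalic voicing): tutubir → tudubir
  rule 4: no change — tudubir
  rule 5 (vowel merger): tudubir → todobir
  ⇒ Esnik todobir
The other candidates each miss or misapply at least one Esnik change.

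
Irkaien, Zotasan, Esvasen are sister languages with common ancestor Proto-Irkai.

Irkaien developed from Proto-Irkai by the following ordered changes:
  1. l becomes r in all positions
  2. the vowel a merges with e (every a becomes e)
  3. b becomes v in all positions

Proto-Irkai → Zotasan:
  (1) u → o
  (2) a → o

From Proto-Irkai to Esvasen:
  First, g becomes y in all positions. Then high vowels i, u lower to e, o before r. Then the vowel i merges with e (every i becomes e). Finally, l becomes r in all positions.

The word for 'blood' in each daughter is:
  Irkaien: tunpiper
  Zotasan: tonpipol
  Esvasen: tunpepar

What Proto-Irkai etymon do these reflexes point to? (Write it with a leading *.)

*tunpipal

Position 2: Irkaien has u, Zotasan has o, Esvasen has u. Irkaien preserves u here (none of its changes turn any other segment into u), so the proto-segment is *u.
Position 5: Irkaien has i, Zotasan has i, Esvasen has e. Irkaien preserves i here (none of its changes turn any other segment into i), so the proto-segment is *i.
This points to *tunpipal. Verify forward in each daughter:
Irkaien: start from *tunpipal.
  rule 1 (unconditioned shift): tunpipal → tunpipar
  rule 2 (vowel merger): tunpipar → tunpiper
  rule 3: no change — tunpiper
  ⇒ Irkaien tunpiper
Zotasan: *tunpipal
  tunpipal → tonpipal   [vowel merger]
  tonpipal → tonpipol   [vowel merger]
  giving Zotasan tonpipol.
Esvasen: *tunpipal > tunpepal > tunpepar  (by vowel merger, unconditioned shift)
*tunpipal is the unique common source.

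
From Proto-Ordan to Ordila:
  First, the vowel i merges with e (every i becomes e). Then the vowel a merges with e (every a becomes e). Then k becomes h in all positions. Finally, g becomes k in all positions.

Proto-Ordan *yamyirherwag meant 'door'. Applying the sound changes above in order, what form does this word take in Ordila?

yemyerherwek

Ordila: *yamyirherwag > yamyerherwag > yemyerherweg > yemyerherwek  (by vowel merger, vowel merger, unconditioned shift)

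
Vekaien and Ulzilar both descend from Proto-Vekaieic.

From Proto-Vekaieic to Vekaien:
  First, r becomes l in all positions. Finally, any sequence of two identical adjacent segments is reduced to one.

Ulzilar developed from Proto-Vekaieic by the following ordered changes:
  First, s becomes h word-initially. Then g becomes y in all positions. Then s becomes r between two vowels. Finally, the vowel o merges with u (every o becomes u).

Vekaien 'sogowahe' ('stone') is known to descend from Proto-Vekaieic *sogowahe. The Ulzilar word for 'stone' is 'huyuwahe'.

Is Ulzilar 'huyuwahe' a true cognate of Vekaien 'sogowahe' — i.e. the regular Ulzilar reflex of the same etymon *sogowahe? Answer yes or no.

Derive the expected Ulzilar reflex of *sogowahe:
Ulzilar: *sogowahe
  sogowahe → hogowahe   [debuccalisation]
  hogowahe → hoyowahe   [unconditioned shift]
  hoyowahe (rule 3 does not apply)
  hoyowahe → huyuwahe   [vowel merger]
  giving Ulzilar huyuwahe.
Ulzilar 'huyuwahe' matches the regular reflex exactly, so the pair is cognate.

yes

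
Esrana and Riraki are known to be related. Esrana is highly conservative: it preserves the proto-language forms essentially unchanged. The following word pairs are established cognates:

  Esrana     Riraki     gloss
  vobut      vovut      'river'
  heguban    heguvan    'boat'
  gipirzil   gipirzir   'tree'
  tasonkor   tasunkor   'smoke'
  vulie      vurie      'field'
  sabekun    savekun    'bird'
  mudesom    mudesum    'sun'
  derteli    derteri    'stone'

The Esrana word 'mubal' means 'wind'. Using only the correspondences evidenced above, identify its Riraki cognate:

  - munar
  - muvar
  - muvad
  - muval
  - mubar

heguban ~ heguvan — Esrana b corresponds to Riraki v between vowels (before a back vowel).
gipirzil ~ gipirzir — Esrana l corresponds to Riraki r word-finally.
Applying these to Esrana 'mubal':
  mubal → muval   (b→v between vowels (before a back vowel))
  muval → muvar   (l→r word-finally)
So the Riraki cognate is 'muvar'.

muvar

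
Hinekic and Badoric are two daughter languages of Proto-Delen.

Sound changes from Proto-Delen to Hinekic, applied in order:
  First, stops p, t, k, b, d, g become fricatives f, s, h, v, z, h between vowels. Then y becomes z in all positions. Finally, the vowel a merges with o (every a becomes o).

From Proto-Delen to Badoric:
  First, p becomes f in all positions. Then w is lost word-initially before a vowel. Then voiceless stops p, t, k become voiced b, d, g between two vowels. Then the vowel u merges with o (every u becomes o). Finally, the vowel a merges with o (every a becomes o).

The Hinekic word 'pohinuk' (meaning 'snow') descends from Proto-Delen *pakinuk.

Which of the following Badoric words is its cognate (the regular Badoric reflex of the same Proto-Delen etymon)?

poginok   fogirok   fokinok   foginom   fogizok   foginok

foginok

Badoric: *pakinuk > fakinuk > faginuk > faginok > foginok  (by unconditioned shift, intervocalic voicing, vowel merger, vowel merger)
The other candidates each miss or misapply at least one Badoric change.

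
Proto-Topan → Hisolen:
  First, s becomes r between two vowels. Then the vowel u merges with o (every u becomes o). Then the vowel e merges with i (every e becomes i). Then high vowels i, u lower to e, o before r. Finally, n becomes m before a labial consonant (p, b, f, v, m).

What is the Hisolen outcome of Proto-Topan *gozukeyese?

Hisolen: *gozukeyese > gozukeyere > gozokeyere > gozokiyiri > gozokiyeri  (by rhotacism, vowel merger, vowel merger, pre-rhotic lowering)

gozokiyeri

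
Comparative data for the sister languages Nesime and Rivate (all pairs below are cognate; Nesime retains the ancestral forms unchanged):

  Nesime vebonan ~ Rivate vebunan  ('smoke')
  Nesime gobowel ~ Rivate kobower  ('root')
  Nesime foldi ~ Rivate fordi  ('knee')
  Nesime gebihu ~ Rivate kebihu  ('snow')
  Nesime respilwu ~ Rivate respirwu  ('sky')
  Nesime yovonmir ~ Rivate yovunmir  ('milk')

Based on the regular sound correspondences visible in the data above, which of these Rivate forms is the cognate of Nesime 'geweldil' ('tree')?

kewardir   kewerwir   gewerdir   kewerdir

kewerdir

gebihu ~ kebihu — Nesime g corresponds to Rivate k word-initially before a front vowel.
foldi ~ fordi, respilwu ~ respirwu — Nesime l corresponds to Rivate r after a vowel, before a consonant other than r, m, n, p, b, f, v.
gobowel ~ kobower — Nesime l corresponds to Rivate r word-finally.
Applying these to Nesime 'geweldil':
  geweldil → keweldil   (g→k word-initially before a front vowel)
  keweldil → kewerdil   (l→r after a vowel, before a consonant other than r, m, n, p, b, f, v)
  kewerdil → kewerdir   (l→r word-finally)
So the Rivate cognate is 'kewerdir'.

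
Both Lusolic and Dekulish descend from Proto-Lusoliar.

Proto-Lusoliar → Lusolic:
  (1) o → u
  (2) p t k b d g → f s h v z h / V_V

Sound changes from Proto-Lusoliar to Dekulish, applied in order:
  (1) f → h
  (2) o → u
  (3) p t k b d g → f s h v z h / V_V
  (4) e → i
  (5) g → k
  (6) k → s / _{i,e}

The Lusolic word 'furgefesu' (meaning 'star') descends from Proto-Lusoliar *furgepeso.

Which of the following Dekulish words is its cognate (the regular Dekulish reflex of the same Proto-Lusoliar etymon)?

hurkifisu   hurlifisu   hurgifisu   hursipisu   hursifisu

hursifisu

Dekulish: *furgepeso > hurgepeso > hurgepesu > hurgefesu > hurgifisu > hurkifisu > hursifisu  (by unconditioned shift, vowel merger, intervocalic lenition, vowel merger, unconditioned shift, palatalisation)
Only 'hursifisu' matches the regular Dekulish development of *furgepeso.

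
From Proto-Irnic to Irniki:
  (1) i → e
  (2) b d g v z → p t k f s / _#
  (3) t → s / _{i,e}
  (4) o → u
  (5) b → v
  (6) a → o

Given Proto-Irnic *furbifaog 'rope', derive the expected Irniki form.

furvefouk

Irniki: start from *furbifaog.
  rule 1 (vowel merger): furbifaog → furbefaog
  rule 2 (final devoicing): furbefaog → furbefaok
  rule 3: no change — furbefaok
  rule 4 (vowel merger): furbefaok → furbefauk
  rule 5 (unconditioned shift): furbefauk → furvefauk
  rule 6 (vowel merger): furvefauk → furvefouk
  ⇒ Irniki furvefouk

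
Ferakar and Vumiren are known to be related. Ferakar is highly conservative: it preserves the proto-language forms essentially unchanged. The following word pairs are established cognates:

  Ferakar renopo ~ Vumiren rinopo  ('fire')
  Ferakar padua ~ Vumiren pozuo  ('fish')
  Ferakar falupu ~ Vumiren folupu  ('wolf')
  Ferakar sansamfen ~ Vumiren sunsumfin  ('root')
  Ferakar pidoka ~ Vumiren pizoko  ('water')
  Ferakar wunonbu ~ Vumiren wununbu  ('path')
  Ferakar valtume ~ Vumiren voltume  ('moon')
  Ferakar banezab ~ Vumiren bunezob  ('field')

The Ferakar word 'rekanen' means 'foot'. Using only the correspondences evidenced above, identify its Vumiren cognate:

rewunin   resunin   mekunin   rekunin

sansamfen ~ sunsumfin, banezab ~ bunezob — Ferakar a corresponds to Vumiren u after a consonant, before a nasal.
renopo ~ rinopo, sansamfen ~ sunsumfin — Ferakar e corresponds to Vumiren i after a consonant, before a nasal.
Applying these to Ferakar 'rekanen':
  rekanen → rekunen   (a→u after a consonant, before a nasal)
  rekunen → rekunin   (e→i after a consonant, before a nasal)
So the Vumiren cognate is 'rekunin'.

rekunin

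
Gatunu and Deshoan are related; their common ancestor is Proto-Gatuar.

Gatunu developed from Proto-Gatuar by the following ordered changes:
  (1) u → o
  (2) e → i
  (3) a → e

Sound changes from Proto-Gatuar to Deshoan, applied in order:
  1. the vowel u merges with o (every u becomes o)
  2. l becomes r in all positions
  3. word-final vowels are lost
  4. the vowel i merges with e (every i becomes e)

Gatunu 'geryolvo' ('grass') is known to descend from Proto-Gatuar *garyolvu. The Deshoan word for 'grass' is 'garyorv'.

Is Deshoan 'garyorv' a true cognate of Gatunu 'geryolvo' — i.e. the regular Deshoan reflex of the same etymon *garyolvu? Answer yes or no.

yes

Derive the expected Deshoan reflex of *garyolvu:
Deshoan: start from *garyolvu.
  rule 1 (vowel merger): garyolvu → garyolvo
  rule 2 (unconditioned shift): garyolvo → garyorvo
  rule 3 (apocope): garyorvo → garyorv
  rule 4: no change — garyorv
  ⇒ Deshoan garyorv
Deshoan 'garyorv' matches the regular reflex exactly, so the pair is cognate.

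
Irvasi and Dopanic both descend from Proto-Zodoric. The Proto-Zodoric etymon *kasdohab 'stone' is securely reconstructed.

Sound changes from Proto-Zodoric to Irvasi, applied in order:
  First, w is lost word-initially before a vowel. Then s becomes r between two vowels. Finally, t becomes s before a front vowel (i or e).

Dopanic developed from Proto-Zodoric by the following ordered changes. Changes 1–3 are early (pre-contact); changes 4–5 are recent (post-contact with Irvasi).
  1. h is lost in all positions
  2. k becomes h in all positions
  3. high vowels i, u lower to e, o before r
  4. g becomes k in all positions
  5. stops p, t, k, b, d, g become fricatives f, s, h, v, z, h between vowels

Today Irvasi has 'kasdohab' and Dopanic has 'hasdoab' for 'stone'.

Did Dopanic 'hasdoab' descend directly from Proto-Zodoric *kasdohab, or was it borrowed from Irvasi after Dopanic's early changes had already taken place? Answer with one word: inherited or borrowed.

inherited

If inherited, *kasdohab would pass through all of Dopanic's changes:
Dopanic: *kasdohab
  kasdohab → kasdoab   [h-loss]
  kasdoab → hasdoab   [unconditioned shift]
  hasdoab (rule 3 does not apply)
  hasdoab (rule 4 does not apply)
  hasdoab (rule 5 does not apply)
  giving Dopanic hasdoab.
If borrowed from Irvasi 'kasdohab' after the early changes, it would undergo only the recent ones:
  rule 4 (unconditioned shift): no change (kasdohab)
  rule 5 (intervocalic lenition): no change (kasdohab)
  ⇒ as a loan: kasdohab
Dopanic 'hasdoab' matches the inherited outcome exactly, so it is an inherited cognate, not a loan.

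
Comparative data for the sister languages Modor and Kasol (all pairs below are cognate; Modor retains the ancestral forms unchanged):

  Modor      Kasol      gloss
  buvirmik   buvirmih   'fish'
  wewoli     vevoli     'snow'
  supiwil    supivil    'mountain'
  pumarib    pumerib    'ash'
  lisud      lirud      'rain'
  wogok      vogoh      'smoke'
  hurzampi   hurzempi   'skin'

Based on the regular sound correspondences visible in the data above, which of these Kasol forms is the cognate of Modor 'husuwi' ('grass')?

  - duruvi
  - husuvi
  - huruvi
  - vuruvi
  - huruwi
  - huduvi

huruvi

lisud ~ lirud — Modor s corresponds to Kasol r between vowels (before a back vowel).
supiwil ~ supivil — Modor w corresponds to Kasol v between vowels (before a front vowel).
Applying these to Modor 'husuwi':
  husuwi → huruwi   (s→r between vowels (before a back vowel))
  huruwi → huruvi   (w→v between vowels (before a front vowel))
So the Kasol cognate is 'huruvi'.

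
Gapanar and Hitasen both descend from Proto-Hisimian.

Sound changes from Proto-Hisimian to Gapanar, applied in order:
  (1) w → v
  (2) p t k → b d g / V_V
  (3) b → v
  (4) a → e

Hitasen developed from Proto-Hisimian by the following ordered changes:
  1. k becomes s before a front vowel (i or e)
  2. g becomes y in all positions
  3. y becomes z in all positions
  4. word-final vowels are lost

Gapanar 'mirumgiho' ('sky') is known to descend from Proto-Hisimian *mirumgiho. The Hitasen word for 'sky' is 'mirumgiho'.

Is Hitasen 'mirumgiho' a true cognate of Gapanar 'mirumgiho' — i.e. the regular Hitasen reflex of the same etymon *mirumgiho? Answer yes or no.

Derive the expected Hitasen reflex of *mirumgiho:
Hitasen: *mirumgiho
  mirumgiho (rule 1 does not apply)
  mirumgiho → mirumyiho   [unconditioned shift]
  mirumyiho → mirumziho   [unconditioned shift]
  mirumziho → mirumzih   [apocope]
  giving Hitasen mirumzih.
The regular Hitasen reflex would be 'mirumzih', but the attested form is 'mirumgiho'. The correspondence is irregular, so they are not cognates (the Hitasen form has a different source).

no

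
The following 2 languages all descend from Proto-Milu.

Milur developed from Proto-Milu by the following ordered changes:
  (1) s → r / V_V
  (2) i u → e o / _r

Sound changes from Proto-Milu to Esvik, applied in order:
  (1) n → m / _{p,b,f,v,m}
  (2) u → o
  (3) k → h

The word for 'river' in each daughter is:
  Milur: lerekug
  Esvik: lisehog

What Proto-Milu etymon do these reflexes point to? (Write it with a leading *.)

Position 5: Milur has k, Esvik has h. Milur preserves k here (none of its changes turn any other segment into k), so the proto-segment is *k.
Position 3: Milur has r, Esvik has s. Esvik preserves s here (none of its changes turn any other segment into s), so the proto-segment is *s.
Continuing position by position gives *lisekug; check it forward:
Milur: *lisekug > lirekug > lerekug  (by rhotacism, pre-rhotic lowering)
Esvik: *lisekug > lisekog > lisehog  (by vowel merger, unconditioned shift)
No other proto-form is consistent with every reflex, so the reconstruction is *lisekug.

*lisekug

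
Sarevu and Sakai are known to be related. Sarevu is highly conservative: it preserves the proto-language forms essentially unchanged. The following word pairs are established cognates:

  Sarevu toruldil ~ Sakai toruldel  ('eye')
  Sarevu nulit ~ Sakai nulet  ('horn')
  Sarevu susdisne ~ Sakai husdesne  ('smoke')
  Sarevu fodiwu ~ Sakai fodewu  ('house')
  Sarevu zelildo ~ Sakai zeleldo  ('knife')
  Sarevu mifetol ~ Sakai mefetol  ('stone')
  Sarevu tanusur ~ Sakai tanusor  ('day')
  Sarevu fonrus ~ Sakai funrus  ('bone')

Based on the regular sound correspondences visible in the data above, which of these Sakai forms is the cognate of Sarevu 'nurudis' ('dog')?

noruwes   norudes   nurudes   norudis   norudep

tanusur ~ tanusor — Sarevu u corresponds to Sakai o after a consonant, before r.
toruldil ~ toruldel, nulit ~ nulet — Sarevu i corresponds to Sakai e after a consonant, before a consonant other than r, m, n, p, b, f, v.
Applying these to Sarevu 'nurudis':
  nurudis → norudis   (u→o after a consonant, before r)
  norudis → norudes   (i→e after a consonant, before a consonant other than r, m, n, p, b, f, v)
So the Sakai cognate is 'norudes'.

norudes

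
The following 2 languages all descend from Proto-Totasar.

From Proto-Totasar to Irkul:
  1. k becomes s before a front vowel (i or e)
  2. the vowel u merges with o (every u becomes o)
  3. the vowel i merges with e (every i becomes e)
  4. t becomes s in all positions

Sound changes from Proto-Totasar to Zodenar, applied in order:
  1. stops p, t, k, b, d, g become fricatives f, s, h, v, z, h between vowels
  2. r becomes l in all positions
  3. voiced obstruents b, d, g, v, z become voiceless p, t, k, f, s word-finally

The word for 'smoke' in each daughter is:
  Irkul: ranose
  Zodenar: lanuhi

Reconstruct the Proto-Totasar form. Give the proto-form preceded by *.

*ranuki

Position 4: Irkul has o, Zodenar has u. Zodenar preserves u here (none of its changes turn any other segment into u), so the proto-segment is *u.
Position 1: Irkul has r, Zodenar has l. Irkul preserves r here (none of its changes turn any other segment into r), so the proto-segment is *r.
This points to *ranuki. Verify forward in each daughter:
Irkul: start from *ranuki.
  rule 1 (palatalisation): ranuki → ranusi
  rule 2 (vowel merger): ranusi → ranosi
  rule 3 (vowel merger): ranosi → ranose
  rule 4: no change — ranose
  ⇒ Irkul ranose
Zodenar: *ranuki
  ranuki → ranuhi   [intervocalic lenition]
  ranuhi → lanuhi   [unconditioned shift]
  lanuhi (rule 3 does not apply)
  giving Zodenar lanuhi.
No other proto-form is consistent with every reflex, so the reconstruction is *ranuki.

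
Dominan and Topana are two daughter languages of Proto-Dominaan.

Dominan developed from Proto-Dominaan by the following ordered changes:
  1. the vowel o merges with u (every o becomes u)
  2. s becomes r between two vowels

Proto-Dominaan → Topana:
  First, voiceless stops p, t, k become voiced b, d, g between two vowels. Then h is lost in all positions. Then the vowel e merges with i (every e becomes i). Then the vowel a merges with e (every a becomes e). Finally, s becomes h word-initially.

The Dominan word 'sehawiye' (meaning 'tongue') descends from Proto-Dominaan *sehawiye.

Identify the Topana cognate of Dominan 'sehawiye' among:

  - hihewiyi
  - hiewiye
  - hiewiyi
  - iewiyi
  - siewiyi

Topana: *sehawiye
  sehawiye (rule 1 does not apply)
  sehawiye → seawiye   [h-loss]
  seawiye → siawiyi   [vowel merger]
  siawiyi → siewiyi   [vowel merger]
  siewiyi → hiewiyi   [debuccalisation]
  giving Topana hiewiyi.
Only 'hiewiyi' matches the regular Topana development of *sehawiye.

hiewiyi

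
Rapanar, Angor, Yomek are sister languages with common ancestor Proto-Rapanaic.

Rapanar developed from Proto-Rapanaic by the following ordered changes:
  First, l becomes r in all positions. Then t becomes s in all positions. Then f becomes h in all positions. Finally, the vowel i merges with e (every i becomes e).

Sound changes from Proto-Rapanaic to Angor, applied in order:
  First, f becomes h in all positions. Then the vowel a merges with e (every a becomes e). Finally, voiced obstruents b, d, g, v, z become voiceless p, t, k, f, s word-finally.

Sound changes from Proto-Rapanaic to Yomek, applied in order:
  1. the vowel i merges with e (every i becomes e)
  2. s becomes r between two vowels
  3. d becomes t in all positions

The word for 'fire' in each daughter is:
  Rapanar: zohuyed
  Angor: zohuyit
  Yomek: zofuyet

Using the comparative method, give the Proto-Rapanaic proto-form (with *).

*zofuyid

Position 6: Rapanar has e, Angor has i, Yomek has e. Angor preserves i here (none of its changes turn any other segment into i), so the proto-segment is *i.
Position 7: Rapanar has d, Angor has t, Yomek has t. Rapanar preserves d here (none of its changes turn any other segment into d), so the proto-segment is *d.
Position 3: Rapanar has h, Angor has h, Yomek has f. Yomek preserves f here (none of its changes turn any other segment into f), so the proto-segment is *f.
Verify the candidate proto-form against each daughter:
Rapanar: start from *zofuyid.
  rule 1: no change — zofuyid
  rule 2: no change — zofuyid
  rule 3 (unconditioned shift): zofuyid → zohuyid
  rule 4 (vowel merger): zohuyid → zohuyed
  ⇒ Rapanar zohuyed
Angor: *zofuyid
  zofuyid → zohuyid   [unconditioned shift]
  zohuyid (rule 2 does not apply)
  zohuyid → zohuyit   [final devoicing]
  giving Angor zohuyit.
Yomek: start from *zofuyid.
  rule 1 (vowel merger): zofuyid → zofuyed
  rule 2: no change — zofuyed
  rule 3 (unconditioned shift): zofuyed → zofuyet
  ⇒ Yomek zofuyet
*zofuyid is the unique common source.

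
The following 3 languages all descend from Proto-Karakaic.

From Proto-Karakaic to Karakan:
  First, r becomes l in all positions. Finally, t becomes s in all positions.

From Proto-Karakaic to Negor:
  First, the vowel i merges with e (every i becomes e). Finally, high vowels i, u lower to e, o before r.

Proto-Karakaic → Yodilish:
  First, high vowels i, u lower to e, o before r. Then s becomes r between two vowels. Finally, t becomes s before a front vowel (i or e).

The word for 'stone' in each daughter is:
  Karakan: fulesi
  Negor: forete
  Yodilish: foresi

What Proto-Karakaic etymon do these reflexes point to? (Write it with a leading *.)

Position 5: Karakan has s, Negor has t, Yodilish has s. Negor preserves t here (none of its changes turn any other segment into t), so the proto-segment is *t.
Position 2: Karakan has u, Negor has o, Yodilish has o. Karakan preserves u here (none of its changes turn any other segment into u), so the proto-segment is *u.
This points to *fureti. Verify forward in each daughter:
Karakan: *fureti
  fureti → fuleti   [unconditioned shift]
  fuleti → fulesi   [unconditioned shift]
  giving Karakan fulesi.
Negor: start from *fureti.
  rule 1 (vowel merger): fureti → furete
  rule 2 (pre-rhotic lowering): furete → forete
  ⇒ Negor forete
Yodilish: *fureti > foreti > foresi  (by pre-rhotic lowering, palatalisation)
*fureti is the unique common source.

*fureti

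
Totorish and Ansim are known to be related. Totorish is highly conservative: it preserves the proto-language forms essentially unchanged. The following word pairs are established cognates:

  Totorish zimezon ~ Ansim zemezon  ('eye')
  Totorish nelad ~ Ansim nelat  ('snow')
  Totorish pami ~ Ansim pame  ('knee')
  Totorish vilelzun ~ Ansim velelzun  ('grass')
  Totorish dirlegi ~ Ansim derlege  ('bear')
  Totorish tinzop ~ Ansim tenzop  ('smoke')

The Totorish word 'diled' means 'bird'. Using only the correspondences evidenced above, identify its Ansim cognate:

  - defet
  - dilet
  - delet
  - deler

delet

vilelzun ~ velelzun — Totorish i corresponds to Ansim e after a consonant, before a consonant other than r, m, n, p, b, f, v.
nelad ~ nelat — Totorish d corresponds to Ansim t word-finally.
Applying these to Totorish 'diled':
  diled → deled   (i→e after a consonant, before a consonant other than r, m, n, p, b, f, v)
  deled → delet   (d→t word-finally)
So the Ansim cognate is 'delet'.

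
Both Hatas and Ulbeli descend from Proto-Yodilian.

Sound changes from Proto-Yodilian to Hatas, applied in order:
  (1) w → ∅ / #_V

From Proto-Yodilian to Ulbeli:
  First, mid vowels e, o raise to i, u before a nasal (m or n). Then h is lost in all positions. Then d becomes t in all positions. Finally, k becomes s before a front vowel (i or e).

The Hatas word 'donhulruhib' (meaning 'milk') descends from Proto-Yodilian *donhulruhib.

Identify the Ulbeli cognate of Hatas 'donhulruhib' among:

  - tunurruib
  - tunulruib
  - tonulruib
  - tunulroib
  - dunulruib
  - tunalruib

Ulbeli: *donhulruhib > dunhulruhib > dunulruib > tunulruib  (by pre-nasal raising, h-loss, unconditioned shift)
Among the options, 'tunulruib' alone shows every Ulbeli change applied in order.

tunulruib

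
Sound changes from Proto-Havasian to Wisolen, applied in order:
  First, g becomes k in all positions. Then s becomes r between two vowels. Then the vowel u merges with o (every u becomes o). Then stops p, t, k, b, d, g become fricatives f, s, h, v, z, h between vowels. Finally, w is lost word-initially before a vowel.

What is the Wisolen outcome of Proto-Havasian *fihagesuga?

Wisolen: *fihagesuga > fihakesuka > fihakeruka > fihakeroka > fihaheroha  (by unconditioned shift, rhotacism, vowel merger, intervocalic lenition)

fihaheroha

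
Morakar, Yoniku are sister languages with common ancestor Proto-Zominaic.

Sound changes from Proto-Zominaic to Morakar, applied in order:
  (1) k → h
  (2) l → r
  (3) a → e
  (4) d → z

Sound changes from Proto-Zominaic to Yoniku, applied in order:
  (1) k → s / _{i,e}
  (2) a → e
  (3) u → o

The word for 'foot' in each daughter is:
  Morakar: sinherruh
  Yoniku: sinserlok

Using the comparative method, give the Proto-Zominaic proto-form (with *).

*sinkerluk

Position 9: Morakar has h, Yoniku has k. Yoniku preserves k here (none of its changes turn any other segment into k), so the proto-segment is *k.
Position 7: Morakar has r, Yoniku has l. Yoniku preserves l here (none of its changes turn any other segment into l), so the proto-segment is *l.
Position 4: Morakar has h, Yoniku has s. Taking the neighbouring segments as reconstructed: Morakar h could go back to *k or *h; Yoniku s could go back to *k or *s — the one source consistent with every daughter is *k.
Verify the candidate proto-form against each daughter:
Morakar: *sinkerluk
  sinkerluk → sinherluh   [unconditioned shift]
  sinherluh → sinherruh   [unconditioned shift]
  sinherruh (rule 3 does not apply)
  sinherruh (rule 4 does not apply)
  giving Morakar sinherruh.
Yoniku: *sinkerluk
  sinkerluk → sinserluk   [palatalisation]
  sinserluk (rule 2 does not apply)
  sinserluk → sinserlok   [vowel merger]
  giving Yoniku sinserlok.
*sinkerluk is the unique common source.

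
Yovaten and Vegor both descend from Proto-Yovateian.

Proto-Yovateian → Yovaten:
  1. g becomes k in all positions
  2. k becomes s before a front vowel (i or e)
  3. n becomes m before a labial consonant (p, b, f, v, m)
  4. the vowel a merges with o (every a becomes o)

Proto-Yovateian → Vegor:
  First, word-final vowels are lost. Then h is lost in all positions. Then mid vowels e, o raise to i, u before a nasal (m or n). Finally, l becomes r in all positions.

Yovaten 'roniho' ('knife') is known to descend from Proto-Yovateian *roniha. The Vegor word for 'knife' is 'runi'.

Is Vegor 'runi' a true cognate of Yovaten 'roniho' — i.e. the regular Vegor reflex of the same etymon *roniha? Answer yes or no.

yes

Derive the expected Vegor reflex of *roniha:
Vegor: *roniha > ronih > roni > runi  (by apocope, h-loss, pre-nasal raising)
Vegor 'runi' matches the regular reflex exactly, so the pair is cognate.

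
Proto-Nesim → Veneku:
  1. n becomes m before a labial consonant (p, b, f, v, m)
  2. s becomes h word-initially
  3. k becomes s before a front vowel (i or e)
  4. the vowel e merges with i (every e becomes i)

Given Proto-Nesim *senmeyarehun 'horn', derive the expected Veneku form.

himmiyarihun

Veneku: *senmeyarehun > semmeyarehun > hemmeyarehun > himmiyarihun  (by nasal place assimilation, debuccalisation, vowel merger)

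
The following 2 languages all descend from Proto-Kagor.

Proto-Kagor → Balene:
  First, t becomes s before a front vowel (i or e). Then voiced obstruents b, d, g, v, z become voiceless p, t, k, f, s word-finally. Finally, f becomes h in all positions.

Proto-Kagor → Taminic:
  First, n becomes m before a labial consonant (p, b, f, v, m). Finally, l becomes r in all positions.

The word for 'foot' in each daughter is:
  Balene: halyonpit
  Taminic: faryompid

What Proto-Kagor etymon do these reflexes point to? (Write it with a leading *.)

Position 6: Balene has n, Taminic has m. Balene preserves n here (none of its changes turn any other segment into n), so the proto-segment is *n.
Position 9: Balene has t, Taminic has d. Taminic preserves d here (none of its changes turn any other segment into d), so the proto-segment is *d.
Position 1: Balene has h, Taminic has f. Taminic preserves f here (none of its changes turn any other segment into f), so the proto-segment is *f.
Verify the candidate proto-form against each daughter:
Balene: *falyonpid
  falyonpid (rule 1 does not apply)
  falyonpid → falyonpit   [final devoicing]
  falyonpit → halyonpit   [unconditioned shift]
  giving Balene halyonpit.
Taminic: *falyonpid > falyompid > faryompid  (by nasal place assimilation, unconditioned shift)
No other proto-form is consistent with every reflex, so the reconstruction is *falyonpid.

*falyonpid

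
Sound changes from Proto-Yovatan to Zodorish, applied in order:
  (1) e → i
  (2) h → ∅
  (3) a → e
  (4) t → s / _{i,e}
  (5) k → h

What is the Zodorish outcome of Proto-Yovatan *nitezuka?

nisizuhe

Zodorish: start from *nitezuka.
  rule 1 (vowel merger): nitezuka → nitizuka
  rule 2: no change — nitizuka
  rule 3 (vowel merger): nitizuka → nitizuke
  rule 4 (palatalisation): nitizuke → nisizuke
  rule 5 (unconditioned shift): nisizuke → nisizuhe
  ⇒ Zodorish nisizuhe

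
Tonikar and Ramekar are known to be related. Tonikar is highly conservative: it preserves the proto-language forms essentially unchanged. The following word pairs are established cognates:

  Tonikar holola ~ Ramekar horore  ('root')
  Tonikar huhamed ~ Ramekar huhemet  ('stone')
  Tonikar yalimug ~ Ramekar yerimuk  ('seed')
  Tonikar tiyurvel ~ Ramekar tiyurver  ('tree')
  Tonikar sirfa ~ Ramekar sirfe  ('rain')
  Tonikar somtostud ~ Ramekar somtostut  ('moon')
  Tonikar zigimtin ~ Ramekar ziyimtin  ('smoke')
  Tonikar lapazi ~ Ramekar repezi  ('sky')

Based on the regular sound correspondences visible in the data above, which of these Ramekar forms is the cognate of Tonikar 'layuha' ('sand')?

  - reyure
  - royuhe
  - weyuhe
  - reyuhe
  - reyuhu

lapazi ~ repezi — Tonikar l corresponds to Ramekar r word-initially before a back vowel.
yalimug ~ yerimuk, lapazi ~ repezi — Tonikar a corresponds to Ramekar e after a consonant, before a consonant other than r, m, n, p, b, f, v.
holola ~ horore, sirfa ~ sirfe — Tonikar a corresponds to Ramekar e word-finally.
Applying these to Tonikar 'layuha':
  layuha → rayuha   (l→r word-initially before a back vowel)
  rayuha → reyuha   (a→e after a consonant, before a consonant other than r, m, n, p, b, f, v)
  reyuha → reyuhe   (a→e word-finally)
So the Ramekar cognate is 'reyuhe'.

reyuhe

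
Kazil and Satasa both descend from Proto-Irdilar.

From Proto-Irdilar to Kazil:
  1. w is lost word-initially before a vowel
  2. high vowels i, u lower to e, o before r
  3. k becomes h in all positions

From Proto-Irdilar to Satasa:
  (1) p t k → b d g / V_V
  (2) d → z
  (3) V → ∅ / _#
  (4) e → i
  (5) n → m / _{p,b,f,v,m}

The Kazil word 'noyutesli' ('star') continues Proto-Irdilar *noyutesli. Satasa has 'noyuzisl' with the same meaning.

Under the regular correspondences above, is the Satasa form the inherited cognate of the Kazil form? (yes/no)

yes

Derive the expected Satasa reflex of *noyutesli:
Satasa: start from *noyutesli.
  rule 1 (intervocalic voicing): noyutesli → noyudesli
  rule 2 (unconditioned shift): noyudesli → noyuzesli
  rule 3 (apocope): noyuzesli → noyuzesl
  rule 4 (vowel merger): noyuzesl → noyuzisl
  rule 5: no change — noyuzisl
  ⇒ Satasa noyuzisl
Satasa 'noyuzisl' matches the regular reflex exactly, so the pair is cognate.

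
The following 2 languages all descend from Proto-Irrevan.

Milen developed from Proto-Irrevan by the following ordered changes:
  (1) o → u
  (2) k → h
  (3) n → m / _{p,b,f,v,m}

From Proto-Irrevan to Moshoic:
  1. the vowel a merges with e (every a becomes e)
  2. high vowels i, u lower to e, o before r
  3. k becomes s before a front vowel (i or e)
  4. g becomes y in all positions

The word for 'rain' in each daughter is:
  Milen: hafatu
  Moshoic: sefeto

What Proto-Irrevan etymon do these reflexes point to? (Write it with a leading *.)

Position 2: Milen has a, Moshoic has e. Milen preserves a here (none of its changes turn any other segment into a), so the proto-segment is *a.
Position 4: Milen has a, Moshoic has e. Milen preserves a here (none of its changes turn any other segment into a), so the proto-segment is *a.
Continuing position by position gives *kafato; check it forward:
Milen: *kafato
  kafato → kafatu   [vowel merger]
  kafatu → hafatu   [unconditioned shift]
  hafatu (rule 3 does not apply)
  giving Milen hafatu.
Moshoic: *kafato
  kafato → kefeto   [vowel merger]
  kefeto (rule 2 does not apply)
  kefeto → sefeto   [palatalisation]
  sefeto (rule 4 does not apply)
  giving Moshoic sefeto.
*kafato is the unique common source.

*kafato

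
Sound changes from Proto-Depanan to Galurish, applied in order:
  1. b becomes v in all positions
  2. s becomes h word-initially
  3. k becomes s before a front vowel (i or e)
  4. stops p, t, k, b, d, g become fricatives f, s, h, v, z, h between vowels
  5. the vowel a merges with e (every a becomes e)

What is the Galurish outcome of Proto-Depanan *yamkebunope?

Galurish: *yamkebunope > yamkevunope > yamsevunope > yamsevunofe > yemsevunofe  (by unconditioned shift, palatalisation, intervocalic lenition, vowel merger)

yemsevunofe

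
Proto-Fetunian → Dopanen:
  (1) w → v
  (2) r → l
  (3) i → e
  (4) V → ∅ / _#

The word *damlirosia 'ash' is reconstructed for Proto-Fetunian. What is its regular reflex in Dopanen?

damlelose

Dopanen: *damlirosia > damlilosia > damlelosea > damlelose  (by unconditioned shift, vowel merger, apocope)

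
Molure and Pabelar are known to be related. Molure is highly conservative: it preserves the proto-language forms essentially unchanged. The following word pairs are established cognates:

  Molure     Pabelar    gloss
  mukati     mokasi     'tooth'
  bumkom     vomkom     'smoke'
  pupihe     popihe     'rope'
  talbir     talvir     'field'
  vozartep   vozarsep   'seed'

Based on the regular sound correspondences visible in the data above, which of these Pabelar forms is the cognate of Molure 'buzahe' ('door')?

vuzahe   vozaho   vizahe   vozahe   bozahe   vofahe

bumkom ~ vomkom — Molure b corresponds to Pabelar v word-initially before a back vowel.
mukati ~ mokasi — Molure u corresponds to Pabelar o after a consonant, before a consonant other than r, m, n, p, b, f, v.
Applying these to Molure 'buzahe':
  buzahe → vuzahe   (b→v word-initially before a back vowel)
  vuzahe → vozahe   (u→o after a consonant, before a consonant other than r, m, n, p, b, f, v)
So the Pabelar cognate is 'vozahe'.

vozahe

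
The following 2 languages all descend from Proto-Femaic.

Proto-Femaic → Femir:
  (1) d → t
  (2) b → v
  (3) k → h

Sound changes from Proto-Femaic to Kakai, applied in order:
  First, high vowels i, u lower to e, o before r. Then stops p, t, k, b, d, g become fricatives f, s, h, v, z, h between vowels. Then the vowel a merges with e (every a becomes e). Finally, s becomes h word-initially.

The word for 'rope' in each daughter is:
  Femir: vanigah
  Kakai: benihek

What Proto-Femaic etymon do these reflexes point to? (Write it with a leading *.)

*banigak

Position 2: Femir has a, Kakai has e. Femir preserves a here (none of its changes turn any other segment into a), so the proto-segment is *a.
Position 6: Femir has a, Kakai has e. Femir preserves a here (none of its changes turn any other segment into a), so the proto-segment is *a.
Position 1: Femir has v, Kakai has b. Kakai preserves b here (none of its changes turn any other segment into b), so the proto-segment is *b.
This points to *banigak. Verify forward in each daughter:
Femir: start from *banigak.
  rule 1: no change — banigak
  rule 2 (unconditioned shift): banigak → vanigak
  rule 3 (unconditioned shift): vanigak → vanigah
  ⇒ Femir vanigah
Kakai: *banigak
  banigak (rule 1 does not apply)
  banigak → banihak   [intervocalic lenition]
  banihak → benihek   [vowel merger]
  benihek (rule 4 does not apply)
  giving Kakai benihek.
No other proto-form is consistent with every reflex, so the reconstruction is *banigak.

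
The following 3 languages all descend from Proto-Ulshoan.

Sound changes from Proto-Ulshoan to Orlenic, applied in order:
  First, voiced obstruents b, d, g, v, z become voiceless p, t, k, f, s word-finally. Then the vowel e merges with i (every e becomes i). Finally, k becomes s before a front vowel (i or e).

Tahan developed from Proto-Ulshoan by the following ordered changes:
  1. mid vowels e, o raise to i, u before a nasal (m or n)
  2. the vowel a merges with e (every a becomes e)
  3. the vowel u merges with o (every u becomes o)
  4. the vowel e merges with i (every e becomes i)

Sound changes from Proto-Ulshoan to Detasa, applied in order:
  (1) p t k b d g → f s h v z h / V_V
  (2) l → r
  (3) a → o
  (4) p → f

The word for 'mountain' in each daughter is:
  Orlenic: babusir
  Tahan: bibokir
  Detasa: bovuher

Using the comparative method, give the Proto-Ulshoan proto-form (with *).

*babuker

Position 2: Orlenic has a, Tahan has i, Detasa has o. Orlenic preserves a here (none of its changes turn any other segment into a), so the proto-segment is *a.
Position 6: Orlenic has i, Tahan has i, Detasa has e. Detasa preserves e here (none of its changes turn any other segment into e), so the proto-segment is *e.
Position 4: Orlenic has u, Tahan has o, Detasa has u. Orlenic preserves u here (none of its changes turn any other segment into u), so the proto-segment is *u.
Continuing position by position gives *babuker; check it forward:
Orlenic: start from *babuker.
  rule 1: no change — babuker
  rule 2 (vowel merger): babuker → babukir
  rule 3 (palatalisation): babukir → babusir
  ⇒ Orlenic babusir
Tahan: start from *babuker.
  rule 1: no change — babuker
  rule 2 (vowel merger): babuker → bebuker
  rule 3 (vowel merger): bebuker → beboker
  rule 4 (vowel merger): beboker → bibokir
  ⇒ Tahan bibokir
Detasa: *babuker > bavuher > bovuher  (by intervocalic lenition, vowel merger)
Only *babuker yields all of Orlenic babusir, Tahan bibokir, Detasa bovuher.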